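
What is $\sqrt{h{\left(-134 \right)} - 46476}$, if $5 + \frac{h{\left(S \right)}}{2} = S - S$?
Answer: $i \sqrt{46486} \approx 215.61 i$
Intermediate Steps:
$h{\left(S \right)} = -10$ ($h{\left(S \right)} = -10 + 2 \left(S - S\right) = -10 + 2 \cdot 0 = -10 + 0 = -10$)
$\sqrt{h{\left(-134 \right)} - 46476} = \sqrt{-10 - 46476} = \sqrt{-46486} = i \sqrt{46486}$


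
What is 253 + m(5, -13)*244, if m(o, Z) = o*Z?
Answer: -15607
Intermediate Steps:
m(o, Z) = Z*o
253 + m(5, -13)*244 = 253 - 13*5*244 = 253 - 65*244 = 253 - 15860 = -15607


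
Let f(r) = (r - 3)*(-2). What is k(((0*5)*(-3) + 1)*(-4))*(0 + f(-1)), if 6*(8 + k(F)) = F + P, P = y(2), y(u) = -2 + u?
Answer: -208/3 ≈ -69.333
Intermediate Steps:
P = 0 (P = -2 + 2 = 0)
f(r) = 6 - 2*r (f(r) = (-3 + r)*(-2) = 6 - 2*r)
k(F) = -8 + F/6 (k(F) = -8 + (F + 0)/6 = -8 + F/6)
k(((0*5)*(-3) + 1)*(-4))*(0 + f(-1)) = (-8 + (((0*5)*(-3) + 1)*(-4))/6)*(0 + (6 - 2*(-1))) = (-8 + ((0*(-3) + 1)*(-4))/6)*(0 + (6 + 2)) = (-8 + ((0 + 1)*(-4))/6)*(0 + 8) = (-8 + (1*(-4))/6)*8 = (-8 + (1/6)*(-4))*8 = (-8 - 2/3)*8 = -26/3*8 = -208/3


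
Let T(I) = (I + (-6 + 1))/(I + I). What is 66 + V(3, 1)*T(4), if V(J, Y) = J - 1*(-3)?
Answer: 261/4 ≈ 65.250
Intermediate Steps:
T(I) = (-5 + I)/(2*I) (T(I) = (I - 5)/((2*I)) = (-5 + I)*(1/(2*I)) = (-5 + I)/(2*I))
V(J, Y) = 3 + J (V(J, Y) = J + 3 = 3 + J)
66 + V(3, 1)*T(4) = 66 + (3 + 3)*((½)*(-5 + 4)/4) = 66 + 6*((½)*(¼)*(-1)) = 66 + 6*(-⅛) = 66 - ¾ = 261/4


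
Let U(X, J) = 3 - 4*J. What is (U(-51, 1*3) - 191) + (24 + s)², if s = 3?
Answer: 529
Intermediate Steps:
(U(-51, 1*3) - 191) + (24 + s)² = ((3 - 4*3) - 191) + (24 + 3)² = ((3 - 4*3) - 191) + 27² = ((3 - 12) - 191) + 729 = (-9 - 191) + 729 = -200 + 729 = 529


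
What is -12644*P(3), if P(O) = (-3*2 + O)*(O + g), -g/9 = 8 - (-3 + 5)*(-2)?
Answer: -3982860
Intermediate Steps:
g = -108 (g = -9*(8 - (-3 + 5)*(-2)) = -9*(8 - 2*(-2)) = -9*(8 - 1*(-4)) = -9*(8 + 4) = -9*12 = -108)
P(O) = (-108 + O)*(-6 + O) (P(O) = (-3*2 + O)*(O - 108) = (-6 + O)*(-108 + O) = (-108 + O)*(-6 + O))
-12644*P(3) = -12644*(648 + 3**2 - 114*3) = -12644*(648 + 9 - 342) = -12644*315 = -3982860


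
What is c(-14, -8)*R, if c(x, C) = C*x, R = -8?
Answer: -896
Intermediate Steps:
c(-14, -8)*R = -8*(-14)*(-8) = 112*(-8) = -896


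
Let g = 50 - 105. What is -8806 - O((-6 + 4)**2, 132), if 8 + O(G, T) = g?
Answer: -8743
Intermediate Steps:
g = -55
O(G, T) = -63 (O(G, T) = -8 - 55 = -63)
-8806 - O((-6 + 4)**2, 132) = -8806 - 1*(-63) = -8806 + 63 = -8743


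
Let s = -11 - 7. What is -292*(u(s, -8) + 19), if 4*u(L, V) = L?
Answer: -4234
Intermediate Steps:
s = -18
u(L, V) = L/4
-292*(u(s, -8) + 19) = -292*((¼)*(-18) + 19) = -292*(-9/2 + 19) = -292*29/2 = -4234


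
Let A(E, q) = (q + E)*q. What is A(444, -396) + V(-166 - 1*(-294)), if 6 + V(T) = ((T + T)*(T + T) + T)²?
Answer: 4311741882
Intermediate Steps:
V(T) = -6 + (T + 4*T²)² (V(T) = -6 + ((T + T)*(T + T) + T)² = -6 + ((2*T)*(2*T) + T)² = -6 + (4*T² + T)² = -6 + (T + 4*T²)²)
A(E, q) = q*(E + q) (A(E, q) = (E + q)*q = q*(E + q))
A(444, -396) + V(-166 - 1*(-294)) = -396*(444 - 396) + (-6 + (-166 - 1*(-294))²*(1 + 4*(-166 - 1*(-294)))²) = -396*48 + (-6 + (-166 + 294)²*(1 + 4*(-166 + 294))²) = -19008 + (-6 + 128²*(1 + 4*128)²) = -19008 + (-6 + 16384*(1 + 512)²) = -19008 + (-6 + 16384*513²) = -19008 + (-6 + 16384*263169) = -19008 + (-6 + 4311760896) = -19008 + 4311760890 = 4311741882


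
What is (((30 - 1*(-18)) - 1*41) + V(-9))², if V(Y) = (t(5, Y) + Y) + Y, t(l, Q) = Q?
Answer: 400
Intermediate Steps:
V(Y) = 3*Y (V(Y) = (Y + Y) + Y = 2*Y + Y = 3*Y)
(((30 - 1*(-18)) - 1*41) + V(-9))² = (((30 - 1*(-18)) - 1*41) + 3*(-9))² = (((30 + 18) - 41) - 27)² = ((48 - 41) - 27)² = (7 - 27)² = (-20)² = 400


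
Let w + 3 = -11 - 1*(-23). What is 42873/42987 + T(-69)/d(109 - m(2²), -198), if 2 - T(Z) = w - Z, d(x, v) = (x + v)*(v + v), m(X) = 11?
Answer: 141208649/141857100 ≈ 0.99543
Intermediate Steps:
w = 9 (w = -3 + (-11 - 1*(-23)) = -3 + (-11 + 23) = -3 + 12 = 9)
d(x, v) = 2*v*(v + x) (d(x, v) = (v + x)*(2*v) = 2*v*(v + x))
T(Z) = -7 + Z (T(Z) = 2 - (9 - Z) = 2 + (-9 + Z) = -7 + Z)
42873/42987 + T(-69)/d(109 - m(2²), -198) = 42873/42987 + (-7 - 69)/((2*(-198)*(-198 + (109 - 1*11)))) = 42873*(1/42987) - 76*(-1/(396*(-198 + (109 - 11)))) = 14291/14329 - 76*(-1/(396*(-198 + 98))) = 14291/14329 - 76/(2*(-198)*(-100)) = 14291/14329 - 76/39600 = 14291/14329 - 76*1/39600 = 14291/14329 - 19/9900 = 141208649/141857100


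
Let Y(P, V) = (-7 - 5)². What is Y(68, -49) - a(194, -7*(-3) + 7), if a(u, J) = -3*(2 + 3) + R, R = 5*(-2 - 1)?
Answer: 174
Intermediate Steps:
R = -15 (R = 5*(-3) = -15)
a(u, J) = -30 (a(u, J) = -3*(2 + 3) - 15 = -3*5 - 15 = -15 - 15 = -30)
Y(P, V) = 144 (Y(P, V) = (-12)² = 144)
Y(68, -49) - a(194, -7*(-3) + 7) = 144 - 1*(-30) = 144 + 30 = 174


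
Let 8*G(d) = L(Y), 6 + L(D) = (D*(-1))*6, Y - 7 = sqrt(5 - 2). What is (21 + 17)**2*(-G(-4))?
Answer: 8664 + 1083*sqrt(3) ≈ 10540.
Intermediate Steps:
Y = 7 + sqrt(3) (Y = 7 + sqrt(5 - 2) = 7 + sqrt(3) ≈ 8.7321)
L(D) = -6 - 6*D (L(D) = -6 + (D*(-1))*6 = -6 - D*6 = -6 - 6*D)
G(d) = -6 - 3*sqrt(3)/4 (G(d) = (-6 - 6*(7 + sqrt(3)))/8 = (-6 + (-42 - 6*sqrt(3)))/8 = (-48 - 6*sqrt(3))/8 = -6 - 3*sqrt(3)/4)
(21 + 17)**2*(-G(-4)) = (21 + 17)**2*(-(-6 - 3*sqrt(3)/4)) = 38**2*(6 + 3*sqrt(3)/4) = 1444*(6 + 3*sqrt(3)/4) = 8664 + 1083*sqrt(3)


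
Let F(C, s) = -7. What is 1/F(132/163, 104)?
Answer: -⅐ ≈ -0.14286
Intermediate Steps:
1/F(132/163, 104) = 1/(-7) = -⅐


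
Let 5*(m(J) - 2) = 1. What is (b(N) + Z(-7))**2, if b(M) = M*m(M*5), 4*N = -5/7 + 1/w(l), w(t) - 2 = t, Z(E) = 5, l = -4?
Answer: 1471369/78400 ≈ 18.767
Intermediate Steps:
m(J) = 11/5 (m(J) = 2 + (1/5)*1 = 2 + 1/5 = 11/5)
w(t) = 2 + t
N = -17/56 (N = (-5/7 + 1/(2 - 4))/4 = (-5*1/7 + 1/(-2))/4 = (-5/7 + 1*(-1/2))/4 = (-5/7 - 1/2)/4 = (1/4)*(-17/14) = -17/56 ≈ -0.30357)
b(M) = 11*M/5 (b(M) = M*(11/5) = 11*M/5)
(b(N) + Z(-7))**2 = ((11/5)*(-17/56) + 5)**2 = (-187/280 + 5)**2 = (1213/280)**2 = 1471369/78400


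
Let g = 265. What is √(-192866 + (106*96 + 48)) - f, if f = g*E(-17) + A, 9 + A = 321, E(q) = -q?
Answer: -4817 + I*√182642 ≈ -4817.0 + 427.37*I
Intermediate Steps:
A = 312 (A = -9 + 321 = 312)
f = 4817 (f = 265*(-1*(-17)) + 312 = 265*17 + 312 = 4505 + 312 = 4817)
√(-192866 + (106*96 + 48)) - f = √(-192866 + (106*96 + 48)) - 1*4817 = √(-192866 + (10176 + 48)) - 4817 = √(-192866 + 10224) - 4817 = √(-182642) - 4817 = I*√182642 - 4817 = -4817 + I*√182642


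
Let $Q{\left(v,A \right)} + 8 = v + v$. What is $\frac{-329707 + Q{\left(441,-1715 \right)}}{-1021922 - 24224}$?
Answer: $\frac{328833}{1046146} \approx 0.31433$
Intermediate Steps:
$Q{\left(v,A \right)} = -8 + 2 v$ ($Q{\left(v,A \right)} = -8 + \left(v + v\right) = -8 + 2 v$)
$\frac{-329707 + Q{\left(441,-1715 \right)}}{-1021922 - 24224} = \frac{-329707 + \left(-8 + 2 \cdot 441\right)}{-1021922 - 24224} = \frac{-329707 + \left(-8 + 882\right)}{-1046146} = \left(-329707 + 874\right) \left(- \frac{1}{1046146}\right) = \left(-328833\right) \left(- \frac{1}{1046146}\right) = \frac{328833}{1046146}$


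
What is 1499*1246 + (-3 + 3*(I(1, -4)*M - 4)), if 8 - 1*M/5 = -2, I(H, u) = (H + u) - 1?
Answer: 1867139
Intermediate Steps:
I(H, u) = -1 + H + u
M = 50 (M = 40 - 5*(-2) = 40 + 10 = 50)
1499*1246 + (-3 + 3*(I(1, -4)*M - 4)) = 1499*1246 + (-3 + 3*((-1 + 1 - 4)*50 - 4)) = 1867754 + (-3 + 3*(-4*50 - 4)) = 1867754 + (-3 + 3*(-200 - 4)) = 1867754 + (-3 + 3*(-204)) = 1867754 + (-3 - 612) = 1867754 - 615 = 1867139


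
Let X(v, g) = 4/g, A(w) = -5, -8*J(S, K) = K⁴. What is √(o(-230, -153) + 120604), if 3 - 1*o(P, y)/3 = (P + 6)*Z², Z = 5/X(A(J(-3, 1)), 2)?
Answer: √124813 ≈ 353.29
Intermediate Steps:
J(S, K) = -K⁴/8
Z = 5/2 (Z = 5/((4/2)) = 5/((4*(½))) = 5/2 ≈ 2.5000)
o(P, y) = -207/2 - 75*P/4 (o(P, y) = 9 - 3*(P + 6)*(5/2)² = 9 - 3*(6 + P)*25/4 = 9 - 3*(75/2 + 25*P/4) = 9 + (-225/2 - 75*P/4) = -207/2 - 75*P/4)
√(o(-230, -153) + 120604) = √((-207/2 - 75/4*(-230)) + 120604) = √((-207/2 + 8625/2) + 120604) = √(4209 + 120604) = √124813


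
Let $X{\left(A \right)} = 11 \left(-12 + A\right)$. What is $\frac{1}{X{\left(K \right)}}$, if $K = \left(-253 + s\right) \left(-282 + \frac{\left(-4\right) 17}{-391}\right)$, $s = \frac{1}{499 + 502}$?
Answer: $\frac{299}{234471884} \approx 1.2752 \cdot 10^{-6}$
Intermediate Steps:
$s = \frac{1}{1001} \approx 0.000999$
$K = \frac{234511352}{3289}$ ($K = \left(-253 + \frac{1}{1001}\right) \left(-282 + \frac{\left(-4\right) 17}{-391}\right) = - \frac{253252 \left(-282 - - \frac{4}{23}\right)}{1001} = - \frac{253252 \left(-282 + \frac{4}{23}\right)}{1001} = \left(- \frac{253252}{1001}\right) \left(- \frac{6482}{23}\right) = \frac{234511352}{3289} \approx 71302.0$)
$X{\left(A \right)} = -132 + 11 A$
$\frac{1}{X{\left(K \right)}} = \frac{1}{-132 + 11 \cdot \frac{234511352}{3289}} = \frac{1}{-132 + \frac{234511352}{299}} = \frac{1}{\frac{234471884}{299}} = \frac{299}{234471884}$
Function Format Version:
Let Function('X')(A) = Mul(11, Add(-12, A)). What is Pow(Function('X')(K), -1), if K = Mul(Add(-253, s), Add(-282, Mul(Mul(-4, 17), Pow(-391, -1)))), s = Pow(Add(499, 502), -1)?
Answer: Rational(299, 234471884) ≈ 1.2752e-6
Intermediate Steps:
s = Rational(1, 1001) (s = Pow(1001, -1) = Rational(1, 1001) ≈ 0.00099900)
K = Rational(234511352, 3289) (K = Mul(Add(-253, Rational(1, 1001)), Add(-282, Mul(Mul(-4, 17), Pow(-391, -1)))) = Mul(Rational(-253252, 1001), Add(-282, Mul(-68, Rational(-1, 391)))) = Mul(Rational(-253252, 1001), Add(-282, Rational(4, 23))) = Mul(Rational(-253252, 1001), Rational(-6482, 23)) = Rational(234511352, 3289) ≈ 71302.)
Function('X')(A) = Add(-132, Mul(11, A))
Pow(Function('X')(K), -1) = Pow(Add(-132, Mul(11, Rational(234511352, 3289))), -1) = Pow(Add(-132, Rational(234511352, 299)), -1) = Pow(Rational(234471884, 299), -1) = Rational(299, 234471884)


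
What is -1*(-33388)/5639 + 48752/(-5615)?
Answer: -87438908/31662985 ≈ -2.7616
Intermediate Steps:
-1*(-33388)/5639 + 48752/(-5615) = 33388*(1/5639) + 48752*(-1/5615) = 33388/5639 - 48752/5615 = -87438908/31662985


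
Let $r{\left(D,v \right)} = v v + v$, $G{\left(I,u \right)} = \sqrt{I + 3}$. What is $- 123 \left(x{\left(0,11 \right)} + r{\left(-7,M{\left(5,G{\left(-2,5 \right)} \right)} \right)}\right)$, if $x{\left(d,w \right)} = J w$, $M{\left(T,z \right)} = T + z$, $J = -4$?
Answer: $246$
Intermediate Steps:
$G{\left(I,u \right)} = \sqrt{3 + I}$
$r{\left(D,v \right)} = v + v^{2}$ ($r{\left(D,v \right)} = v^{2} + v = v + v^{2}$)
$x{\left(d,w \right)} = - 4 w$
$- 123 \left(x{\left(0,11 \right)} + r{\left(-7,M{\left(5,G{\left(-2,5 \right)} \right)} \right)}\right) = - 123 \left(\left(-4\right) 11 + \left(5 + \sqrt{3 - 2}\right) \left(1 + \left(5 + \sqrt{3 - 2}\right)\right)\right) = - 123 \left(-44 + \left(5 + \sqrt{1}\right) \left(1 + \left(5 + \sqrt{1}\right)\right)\right) = - 123 \left(-44 + \left(5 + 1\right) \left(1 + \left(5 + 1\right)\right)\right) = - 123 \left(-44 + 6 \left(1 + 6\right)\right) = - 123 \left(-44 + 6 \cdot 7\right) = - 123 \left(-44 + 42\right) = \left(-123\right) \left(-2\right) = 246$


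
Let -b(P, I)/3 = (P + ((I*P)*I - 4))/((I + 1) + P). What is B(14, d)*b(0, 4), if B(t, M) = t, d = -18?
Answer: 168/5 ≈ 33.600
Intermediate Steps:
b(P, I) = -3*(-4 + P + P*I**2)/(1 + I + P) (b(P, I) = -3*(P + ((I*P)*I - 4))/((I + 1) + P) = -3*(P + (P*I**2 - 4))/((1 + I) + P) = -3*(P + (-4 + P*I**2))/(1 + I + P) = -3*(-4 + P + P*I**2)/(1 + I + P))
B(14, d)*b(0, 4) = 14*(3*(4 - 1*0 - 1*0*4**2)/(1 + 4 + 0)) = 14*(3*(4 + 0 - 1*0*16)/5) = 14*(3*(1/5)*(4 + 0 + 0)) = 14*(3*(1/5)*4) = 14*(12/5) = 168/5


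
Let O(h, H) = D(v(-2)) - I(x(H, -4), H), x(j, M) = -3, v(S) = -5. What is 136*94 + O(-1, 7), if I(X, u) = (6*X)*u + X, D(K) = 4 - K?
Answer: 12922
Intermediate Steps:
I(X, u) = X + 6*X*u (I(X, u) = 6*X*u + X = X + 6*X*u)
O(h, H) = 12 + 18*H (O(h, H) = (4 - 1*(-5)) - (-3)*(1 + 6*H) = (4 + 5) - (-3 - 18*H) = 9 + (3 + 18*H) = 12 + 18*H)
136*94 + O(-1, 7) = 136*94 + (12 + 18*7) = 12784 + (12 + 126) = 12784 + 138 = 12922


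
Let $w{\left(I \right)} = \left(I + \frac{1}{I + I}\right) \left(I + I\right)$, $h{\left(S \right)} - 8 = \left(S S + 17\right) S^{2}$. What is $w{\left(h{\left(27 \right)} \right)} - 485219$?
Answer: $591527756710$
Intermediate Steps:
$h{\left(S \right)} = 8 + S^{2} \left(17 + S^{2}\right)$ ($h{\left(S \right)} = 8 + \left(S S + 17\right) S^{2} = 8 + \left(S^{2} + 17\right) S^{2} = 8 + \left(17 + S^{2}\right) S^{2} = 8 + S^{2} \left(17 + S^{2}\right)$)
$w{\left(I \right)} = 2 I \left(I + \frac{1}{2 I}\right)$ ($w{\left(I \right)} = \left(I + \frac{1}{2 I}\right) 2 I = 2 I \left(I + \frac{1}{2 I}\right)$)
$w{\left(h{\left(27 \right)} \right)} - 485219 = \left(1 + 2 \left(8 + 27^{4} + 17 \cdot 27^{2}\right)^{2}\right) - 485219 = \left(1 + 2 \left(8 + 531441 + 17 \cdot 729\right)^{2}\right) - 485219 = \left(1 + 2 \left(8 + 531441 + 12393\right)^{2}\right) - 485219 = \left(1 + 2 \cdot 543842^{2}\right) - 485219 = \left(1 + 2 \cdot 295764120964\right) - 485219 = \left(1 + 591528241928\right) - 485219 = 591528241929 - 485219 = 591527756710$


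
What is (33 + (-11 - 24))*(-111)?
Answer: 222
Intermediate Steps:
(33 + (-11 - 24))*(-111) = (33 - 35)*(-111) = -2*(-111) = 222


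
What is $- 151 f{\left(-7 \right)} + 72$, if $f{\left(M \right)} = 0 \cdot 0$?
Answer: $72$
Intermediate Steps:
$f{\left(M \right)} = 0$
$- 151 f{\left(-7 \right)} + 72 = \left(-151\right) 0 + 72 = 0 + 72 = 72$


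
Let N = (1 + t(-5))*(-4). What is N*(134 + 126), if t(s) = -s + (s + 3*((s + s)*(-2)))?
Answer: -63440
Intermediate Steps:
t(s) = -12*s (t(s) = -s + (s + 3*((2*s)*(-2))) = -s + (s + 3*(-4*s)) = -s + (s - 12*s) = -s - 11*s = -12*s)
N = -244 (N = (1 - 12*(-5))*(-4) = (1 + 60)*(-4) = 61*(-4) = -244)
N*(134 + 126) = -244*(134 + 126) = -244*260 = -63440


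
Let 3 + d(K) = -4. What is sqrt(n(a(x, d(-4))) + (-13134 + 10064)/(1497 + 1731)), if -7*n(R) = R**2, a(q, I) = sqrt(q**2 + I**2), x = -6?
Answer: I*sqrt(1671369630)/11298 ≈ 3.6185*I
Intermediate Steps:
d(K) = -7 (d(K) = -3 - 4 = -7)
a(q, I) = sqrt(I**2 + q**2)
n(R) = -R**2/7
sqrt(n(a(x, d(-4))) + (-13134 + 10064)/(1497 + 1731)) = sqrt(-(sqrt((-7)**2 + (-6)**2))**2/7 + (-13134 + 10064)/(1497 + 1731)) = sqrt(-(sqrt(49 + 36))**2/7 - 3070/3228) = sqrt(-(sqrt(85))**2/7 - 3070*1/3228) = sqrt(-1/7*85 - 1535/1614) = sqrt(-85/7 - 1535/1614) = sqrt(-147935/11298) = I*sqrt(1671369630)/11298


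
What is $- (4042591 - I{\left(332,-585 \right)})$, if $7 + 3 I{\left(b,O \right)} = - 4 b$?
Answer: $-4043036$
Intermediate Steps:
$I{\left(b,O \right)} = - \frac{7}{3} - \frac{4 b}{3}$ ($I{\left(b,O \right)} = - \frac{7}{3} + \frac{\left(-4\right) b}{3} = - \frac{7}{3} - \frac{4 b}{3}$)
$- (4042591 - I{\left(332,-585 \right)}) = - (4042591 - \left(- \frac{7}{3} - \frac{1328}{3}\right)) = - (4042591 - -445) = - (4042591 + 445) = \left(-1\right) 4043036 = -4043036$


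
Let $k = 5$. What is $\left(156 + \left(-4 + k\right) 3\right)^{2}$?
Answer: $25281$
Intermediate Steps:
$\left(156 + \left(-4 + k\right) 3\right)^{2} = \left(156 + \left(-4 + 5\right) 3\right)^{2} = \left(156 + 1 \cdot 3\right)^{2} = \left(156 + 3\right)^{2} = 159^{2} = 25281$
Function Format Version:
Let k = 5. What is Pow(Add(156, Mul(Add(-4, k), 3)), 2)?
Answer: 25281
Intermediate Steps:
Pow(Add(156, Mul(Add(-4, k), 3)), 2) = Pow(Add(156, Mul(Add(-4, 5), 3)), 2) = Pow(Add(156, Mul(1, 3)), 2) = Pow(Add(156, 3), 2) = Pow(159, 2) = 25281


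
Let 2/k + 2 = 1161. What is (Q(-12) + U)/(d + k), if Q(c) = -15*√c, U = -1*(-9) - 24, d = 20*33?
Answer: -17385/764942 - 17385*I*√3/382471 ≈ -0.022727 - 0.078729*I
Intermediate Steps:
k = 2/1159 (k = 2/(-2 + 1161) = 2/1159 ≈ 0.0017256)
d = 660
U = -15 (U = 9 - 24 = -15)
(Q(-12) + U)/(d + k) = (-30*I*√3 - 15)/(660 + 2/1159) = (-30*I*√3 - 15)/(764942/1159) = (-30*I*√3 - 15)*(1159/764942) = (-15 - 30*I*√3)*(1159/764942) = -17385/764942 - 17385*I*√3/382471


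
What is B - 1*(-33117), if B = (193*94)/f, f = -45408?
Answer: 751879297/22704 ≈ 33117.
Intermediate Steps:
B = -9071/22704 (B = (193*94)/(-45408) = 18142*(-1/45408) = -9071/22704 ≈ -0.39953)
B - 1*(-33117) = -9071/22704 - 1*(-33117) = -9071/22704 + 33117 = 751879297/22704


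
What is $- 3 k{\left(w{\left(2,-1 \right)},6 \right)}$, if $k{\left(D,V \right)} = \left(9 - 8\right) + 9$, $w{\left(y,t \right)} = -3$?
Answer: $-30$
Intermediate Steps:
$k{\left(D,V \right)} = 10$ ($k{\left(D,V \right)} = 1 + 9 = 10$)
$- 3 k{\left(w{\left(2,-1 \right)},6 \right)} = \left(-3\right) 10 = -30$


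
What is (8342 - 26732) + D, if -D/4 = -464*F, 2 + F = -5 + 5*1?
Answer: -22102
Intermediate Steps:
F = -2 (F = -2 + (-5 + 5*1) = -2 + (-5 + 5) = -2 + 0 = -2)
D = -3712 (D = -(-1856)*(-2) = -4*928 = -3712)
(8342 - 26732) + D = (8342 - 26732) - 3712 = -18390 - 3712 = -22102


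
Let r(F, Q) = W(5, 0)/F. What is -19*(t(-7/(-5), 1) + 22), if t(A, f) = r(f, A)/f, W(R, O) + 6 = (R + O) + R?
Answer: -494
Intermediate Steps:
W(R, O) = -6 + O + 2*R (W(R, O) = -6 + ((R + O) + R) = -6 + ((O + R) + R) = -6 + (O + 2*R) = -6 + O + 2*R)
r(F, Q) = 4/F (r(F, Q) = (-6 + 0 + 2*5)/F = (-6 + 0 + 10)/F = 4/F)
t(A, f) = 4/f² (t(A, f) = (4/f)/f = 4/f²)
-19*(t(-7/(-5), 1) + 22) = -19*(4/1² + 22) = -19*(4*1 + 22) = -19*(4 + 22) = -19*26 = -494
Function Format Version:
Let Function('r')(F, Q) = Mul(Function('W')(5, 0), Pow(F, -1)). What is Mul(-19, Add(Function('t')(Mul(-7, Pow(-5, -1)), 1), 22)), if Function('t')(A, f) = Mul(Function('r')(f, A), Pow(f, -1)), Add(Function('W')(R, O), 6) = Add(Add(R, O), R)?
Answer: -494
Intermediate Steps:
Function('W')(R, O) = Add(-6, O, Mul(2, R)) (Function('W')(R, O) = Add(-6, Add(Add(R, O), R)) = Add(-6, Add(Add(O, R), R)) = Add(-6, Add(O, Mul(2, R))) = Add(-6, O, Mul(2, R)))
Function('r')(F, Q) = Mul(4, Pow(F, -1)) (Function('r')(F, Q) = Mul(Add(-6, 0, Mul(2, 5)), Pow(F, -1)) = Mul(Add(-6, 0, 10), Pow(F, -1)) = Mul(4, Pow(F, -1)))
Function('t')(A, f) = Mul(4, Pow(f, -2)) (Function('t')(A, f) = Mul(Mul(4, Pow(f, -1)), Pow(f, -1)) = Mul(4, Pow(f, -2)))
Mul(-19, Add(Function('t')(Mul(-7, Pow(-5, -1)), 1), 22)) = Mul(-19, Add(Mul(4, Pow(1, -2)), 22)) = Mul(-19, Add(Mul(4, 1), 22)) = Mul(-19, Add(4, 22)) = Mul(-19, 26) = -494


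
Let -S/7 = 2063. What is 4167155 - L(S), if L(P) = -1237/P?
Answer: 60177884118/14441 ≈ 4.1672e+6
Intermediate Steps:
S = -14441 (S = -7*2063 = -14441)
4167155 - L(S) = 4167155 - (-1237)/(-14441) = 4167155 - (-1237)*(-1)/14441 = 4167155 - 1*1237/14441 = 4167155 - 1237/14441 = 60177884118/14441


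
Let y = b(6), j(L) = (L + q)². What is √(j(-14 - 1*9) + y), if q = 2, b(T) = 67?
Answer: 2*√127 ≈ 22.539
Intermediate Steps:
j(L) = (2 + L)² (j(L) = (L + 2)² = (2 + L)²)
y = 67
√(j(-14 - 1*9) + y) = √((2 + (-14 - 1*9))² + 67) = √((2 + (-14 - 9))² + 67) = √((2 - 23)² + 67) = √((-21)² + 67) = √(441 + 67) = √508 = 2*√127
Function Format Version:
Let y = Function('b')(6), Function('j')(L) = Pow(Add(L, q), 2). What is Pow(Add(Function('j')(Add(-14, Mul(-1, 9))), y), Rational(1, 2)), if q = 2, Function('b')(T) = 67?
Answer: Mul(2, Pow(127, Rational(1, 2))) ≈ 22.539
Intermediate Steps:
Function('j')(L) = Pow(Add(2, L), 2) (Function('j')(L) = Pow(Add(L, 2), 2) = Pow(Add(2, L), 2))
y = 67
Pow(Add(Function('j')(Add(-14, Mul(-1, 9))), y), Rational(1, 2)) = Pow(Add(Pow(Add(2, Add(-14, Mul(-1, 9))), 2), 67), Rational(1, 2)) = Pow(Add(Pow(Add(2, Add(-14, -9)), 2), 67), Rational(1, 2)) = Pow(Add(Pow(Add(2, -23), 2), 67), Rational(1, 2)) = Pow(Add(Pow(-21, 2), 67), Rational(1, 2)) = Pow(Add(441, 67), Rational(1, 2)) = Pow(508, Rational(1, 2)) = Mul(2, Pow(127, Rational(1, 2)))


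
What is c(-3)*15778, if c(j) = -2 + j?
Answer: -78890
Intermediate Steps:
c(-3)*15778 = (-2 - 3)*15778 = -5*15778 = -78890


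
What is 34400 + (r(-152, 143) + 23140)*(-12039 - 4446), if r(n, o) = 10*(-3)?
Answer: -380933950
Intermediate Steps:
r(n, o) = -30
34400 + (r(-152, 143) + 23140)*(-12039 - 4446) = 34400 + (-30 + 23140)*(-12039 - 4446) = 34400 + 23110*(-16485) = 34400 - 380968350 = -380933950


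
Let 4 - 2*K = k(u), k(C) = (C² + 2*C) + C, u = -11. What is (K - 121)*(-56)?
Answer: 9128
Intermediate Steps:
k(C) = C² + 3*C
K = -42 (K = 2 - (-11)*(3 - 11)/2 = 2 - (-11)*(-8)/2 = 2 - ½*88 = 2 - 44 = -42)
(K - 121)*(-56) = (-42 - 121)*(-56) = -163*(-56) = 9128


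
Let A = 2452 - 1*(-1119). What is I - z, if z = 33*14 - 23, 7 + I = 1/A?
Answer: -1592665/3571 ≈ -446.00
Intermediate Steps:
A = 3571 (A = 2452 + 1119 = 3571)
I = -24996/3571 (I = -7 + 1/3571 = -24996/3571 ≈ -6.9997)
z = 439 (z = 462 - 23 = 439)
I - z = -24996/3571 - 1*439 = -24996/3571 - 439 = -1592665/3571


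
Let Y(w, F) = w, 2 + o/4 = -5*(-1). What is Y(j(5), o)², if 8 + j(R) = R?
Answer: 9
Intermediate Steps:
j(R) = -8 + R
o = 12 (o = -8 + 4*(-5*(-1)) = -8 + 4*5 = -8 + 20 = 12)
Y(j(5), o)² = (-8 + 5)² = (-3)² = 9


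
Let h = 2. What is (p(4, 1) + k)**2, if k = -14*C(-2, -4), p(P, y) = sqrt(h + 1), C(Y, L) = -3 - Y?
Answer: (14 + sqrt(3))**2 ≈ 247.50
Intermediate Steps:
p(P, y) = sqrt(3) (p(P, y) = sqrt(2 + 1) = sqrt(3))
k = 14 (k = -14*(-3 - 1*(-2)) = -14*(-3 + 2) = -14*(-1) = 14)
(p(4, 1) + k)**2 = (sqrt(3) + 14)**2 = (14 + sqrt(3))**2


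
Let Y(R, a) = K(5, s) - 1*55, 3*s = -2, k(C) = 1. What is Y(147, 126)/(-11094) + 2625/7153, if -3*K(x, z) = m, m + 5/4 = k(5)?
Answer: 354174827/952264584 ≈ 0.37193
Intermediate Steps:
s = -⅔ (s = (⅓)*(-2) = -⅔ ≈ -0.66667)
m = -¼ (m = -5/4 + 1 = -¼ ≈ -0.25000)
K(x, z) = 1/12 (K(x, z) = -⅓*(-¼) = 1/12)
Y(R, a) = -659/12 (Y(R, a) = 1/12 - 1*55 = 1/12 - 55 = -659/12)
Y(147, 126)/(-11094) + 2625/7153 = -659/12/(-11094) + 2625/7153 = -659/12*(-1/11094) + 2625*(1/7153) = 659/133128 + 2625/7153 = 354174827/952264584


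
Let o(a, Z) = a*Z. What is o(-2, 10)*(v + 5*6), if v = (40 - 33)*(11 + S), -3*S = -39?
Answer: -3960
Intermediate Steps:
S = 13 (S = -⅓*(-39) = 13)
v = 168 (v = (40 - 33)*(11 + 13) = 7*24 = 168)
o(a, Z) = Z*a
o(-2, 10)*(v + 5*6) = (10*(-2))*(168 + 5*6) = -20*(168 + 30) = -20*198 = -3960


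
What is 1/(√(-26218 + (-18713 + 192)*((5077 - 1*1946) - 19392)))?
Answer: √301143763/301143763 ≈ 5.7625e-5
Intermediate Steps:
1/(√(-26218 + (-18713 + 192)*((5077 - 1*1946) - 19392))) = 1/(√(-26218 - 18521*((5077 - 1946) - 19392))) = 1/(√(-26218 - 18521*(3131 - 19392))) = 1/(√(-26218 - 18521*(-16261))) = 1/(√(-26218 + 301169981)) = 1/(√301143763) = √301143763/301143763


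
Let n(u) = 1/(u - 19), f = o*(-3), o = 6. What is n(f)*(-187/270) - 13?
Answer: -129683/9990 ≈ -12.981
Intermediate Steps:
f = -18 (f = 6*(-3) = -18)
n(u) = 1/(-19 + u)
n(f)*(-187/270) - 13 = (-187/270)/(-19 - 18) - 13 = (-187*1/270)/(-37) - 13 = -1/37*(-187/270) - 13 = 187/9990 - 13 = -129683/9990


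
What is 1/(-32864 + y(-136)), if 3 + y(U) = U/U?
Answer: -1/32866 ≈ -3.0427e-5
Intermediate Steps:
y(U) = -2 (y(U) = -3 + U/U = -3 + 1 = -2)
1/(-32864 + y(-136)) = 1/(-32864 - 2) = 1/(-32866) = -1/32866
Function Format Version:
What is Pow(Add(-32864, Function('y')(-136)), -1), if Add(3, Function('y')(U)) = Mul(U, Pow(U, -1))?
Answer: Rational(-1, 32866) ≈ -3.0427e-5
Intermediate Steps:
Function('y')(U) = -2 (Function('y')(U) = Add(-3, Mul(U, Pow(U, -1))) = Add(-3, 1) = -2)
Pow(Add(-32864, Function('y')(-136)), -1) = Pow(Add(-32864, -2), -1) = Pow(-32866, -1) = Rational(-1, 32866)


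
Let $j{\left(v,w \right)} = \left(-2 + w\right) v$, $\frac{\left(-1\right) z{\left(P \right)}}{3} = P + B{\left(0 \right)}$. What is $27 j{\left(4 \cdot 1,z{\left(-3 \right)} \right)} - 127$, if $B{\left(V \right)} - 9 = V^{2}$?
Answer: $-2287$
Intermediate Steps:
$B{\left(V \right)} = 9 + V^{2}$
$z{\left(P \right)} = -27 - 3 P$ ($z{\left(P \right)} = - 3 \left(P + \left(9 + 0^{2}\right)\right) = - 3 \left(P + \left(9 + 0\right)\right) = - 3 \left(P + 9\right) = - 3 \left(9 + P\right) = -27 - 3 P$)
$j{\left(v,w \right)} = v \left(-2 + w\right)$
$27 j{\left(4 \cdot 1,z{\left(-3 \right)} \right)} - 127 = 27 \cdot 4 \cdot 1 \left(-2 - 18\right) - 127 = 27 \cdot 4 \left(-2 + \left(-27 + 9\right)\right) - 127 = 27 \cdot 4 \left(-2 - 18\right) - 127 = 27 \cdot 4 \left(-20\right) - 127 = 27 \left(-80\right) - 127 = -2160 - 127 = -2287$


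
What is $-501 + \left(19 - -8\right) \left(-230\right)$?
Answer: $-6711$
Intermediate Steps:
$-501 + \left(19 - -8\right) \left(-230\right) = -501 + \left(19 + 8\right) \left(-230\right) = -501 + 27 \left(-230\right) = -501 - 6210 = -6711$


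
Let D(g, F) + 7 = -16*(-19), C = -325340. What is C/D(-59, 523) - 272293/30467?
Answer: -9993004801/9048699 ≈ -1104.4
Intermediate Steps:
D(g, F) = 297 (D(g, F) = -7 - 16*(-19) = -7 + 304 = 297)
C/D(-59, 523) - 272293/30467 = -325340/297 - 272293/30467 = -9993004801/9048699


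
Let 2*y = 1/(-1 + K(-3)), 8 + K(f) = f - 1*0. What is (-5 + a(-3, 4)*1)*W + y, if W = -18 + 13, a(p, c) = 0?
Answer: 599/24 ≈ 24.958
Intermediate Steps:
K(f) = -8 + f (K(f) = -8 + (f - 1*0) = -8 + (f + 0) = -8 + f)
W = -5
y = -1/24 (y = 1/(2*(-1 + (-8 - 3))) = 1/(2*(-1 - 11)) = (½)/(-12) = (½)*(-1/12) = -1/24 ≈ -0.041667)
(-5 + a(-3, 4)*1)*W + y = (-5 + 0*1)*(-5) - 1/24 = (-5 + 0)*(-5) - 1/24 = -5*(-5) - 1/24 = 25 - 1/24 = 599/24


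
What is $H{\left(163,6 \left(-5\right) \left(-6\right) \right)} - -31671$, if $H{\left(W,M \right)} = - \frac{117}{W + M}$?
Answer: $\frac{10863036}{343} \approx 31671.0$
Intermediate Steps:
$H{\left(W,M \right)} = - \frac{117}{M + W}$
$H{\left(163,6 \left(-5\right) \left(-6\right) \right)} - -31671 = - \frac{117}{6 \left(-5\right) \left(-6\right) + 163} - -31671 = - \frac{117}{\left(-30\right) \left(-6\right) + 163} + 31671 = - \frac{117}{180 + 163} + 31671 = - \frac{117}{343} + 31671 = \frac{10863036}{343}$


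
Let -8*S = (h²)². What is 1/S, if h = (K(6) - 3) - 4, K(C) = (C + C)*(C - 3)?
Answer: -8/707281 ≈ -1.1311e-5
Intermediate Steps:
K(C) = 2*C*(-3 + C) (K(C) = (2*C)*(-3 + C) = 2*C*(-3 + C))
h = 29 (h = (2*6*(-3 + 6) - 3) - 4 = (2*6*3 - 3) - 4 = (36 - 3) - 4 = 33 - 4 = 29)
S = -707281/8 (S = -(29²)²/8 = -⅛*841² = -⅛*707281 = -707281/8 ≈ -88410.)
1/S = 1/(-707281/8) = -8/707281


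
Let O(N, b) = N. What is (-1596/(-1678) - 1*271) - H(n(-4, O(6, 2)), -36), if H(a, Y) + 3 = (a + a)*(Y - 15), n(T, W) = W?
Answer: 289414/839 ≈ 344.95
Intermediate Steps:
H(a, Y) = -3 + 2*a*(-15 + Y) (H(a, Y) = -3 + (a + a)*(Y - 15) = -3 + (2*a)*(-15 + Y) = -3 + 2*a*(-15 + Y))
(-1596/(-1678) - 1*271) - H(n(-4, O(6, 2)), -36) = (-1596/(-1678) - 1*271) - (-3 - 30*6 + 2*(-36)*6) = (-1596*(-1/1678) - 271) - (-3 - 180 - 432) = (798/839 - 271) - 1*(-615) = -226571/839 + 615 = 289414/839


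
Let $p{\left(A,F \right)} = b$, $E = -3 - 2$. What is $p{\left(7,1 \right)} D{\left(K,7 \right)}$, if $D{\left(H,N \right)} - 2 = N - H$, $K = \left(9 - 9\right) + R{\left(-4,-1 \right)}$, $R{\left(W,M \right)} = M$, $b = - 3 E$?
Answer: $150$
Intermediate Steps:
$E = -5$ ($E = -3 - 2 = -5$)
$b = 15$ ($b = \left(-3\right) \left(-5\right) = 15$)
$p{\left(A,F \right)} = 15$
$K = -1$ ($K = \left(9 - 9\right) - 1 = 0 - 1 = -1$)
$D{\left(H,N \right)} = 2 + N - H$ ($D{\left(H,N \right)} = 2 - \left(H - N\right) = 2 + N - H$)
$p{\left(7,1 \right)} D{\left(K,7 \right)} = 15 \left(2 + 7 - -1\right) = 15 \left(2 + 7 + 1\right) = 15 \cdot 10 = 150$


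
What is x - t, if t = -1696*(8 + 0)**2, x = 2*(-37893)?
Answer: 32758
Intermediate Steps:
x = -75786
t = -108544 (t = -1696*8**2 = -1696*64 = -108544)
x - t = -75786 - 1*(-108544) = -75786 + 108544 = 32758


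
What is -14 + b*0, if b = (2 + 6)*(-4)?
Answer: -14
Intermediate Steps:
b = -32 (b = 8*(-4) = -32)
-14 + b*0 = -14 - 32*0 = -14 + 0 = -14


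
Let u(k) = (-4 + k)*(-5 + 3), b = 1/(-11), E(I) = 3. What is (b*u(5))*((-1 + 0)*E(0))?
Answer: -6/11 ≈ -0.54545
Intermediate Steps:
b = -1/11 ≈ -0.090909
u(k) = 8 - 2*k (u(k) = (-4 + k)*(-2) = 8 - 2*k)
(b*u(5))*((-1 + 0)*E(0)) = (-(8 - 2*5)/11)*((-1 + 0)*3) = (-(8 - 10)/11)*(-1*3) = -1/11*(-2)*(-3) = (2/11)*(-3) = -6/11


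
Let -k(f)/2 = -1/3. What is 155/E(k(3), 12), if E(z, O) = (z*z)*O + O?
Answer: 465/52 ≈ 8.9423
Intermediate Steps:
k(f) = ⅔ (k(f) = -(-2)/3 = -2*(-⅓) = ⅔)
E(z, O) = O + O*z² (E(z, O) = z²*O + O = O*z² + O = O + O*z²)
155/E(k(3), 12) = 155/((12*(1 + (⅔)²))) = 155/((12*(1 + 4/9))) = 155/((12*(13/9))) = 155/(52/3) = 155*(3/52) = 465/52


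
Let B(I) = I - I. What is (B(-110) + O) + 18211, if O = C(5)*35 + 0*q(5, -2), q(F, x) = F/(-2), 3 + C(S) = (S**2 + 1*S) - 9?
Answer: 18841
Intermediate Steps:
C(S) = -12 + S + S**2 (C(S) = -3 + ((S**2 + 1*S) - 9) = -3 + ((S**2 + S) - 9) = -3 + ((S + S**2) - 9) = -3 + (-9 + S + S**2) = -12 + S + S**2)
q(F, x) = -F/2 (q(F, x) = F*(-1/2) = -F/2)
B(I) = 0
O = 630 (O = (-12 + 5 + 5**2)*35 + 0*(-1/2*5) = (-12 + 5 + 25)*35 + 0*(-5/2) = 18*35 + 0 = 630 + 0 = 630)
(B(-110) + O) + 18211 = (0 + 630) + 18211 = 630 + 18211 = 18841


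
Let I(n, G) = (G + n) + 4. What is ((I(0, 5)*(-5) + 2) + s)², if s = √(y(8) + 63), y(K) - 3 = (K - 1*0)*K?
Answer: (-43 + √130)² ≈ 998.45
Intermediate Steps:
I(n, G) = 4 + G + n
y(K) = 3 + K² (y(K) = 3 + (K - 1*0)*K = 3 + (K + 0)*K = 3 + K*K = 3 + K²)
s = √130 (s = √((3 + 8²) + 63) = √((3 + 64) + 63) = √(67 + 63) = √130 ≈ 11.402)
((I(0, 5)*(-5) + 2) + s)² = (((4 + 5 + 0)*(-5) + 2) + √130)² = ((9*(-5) + 2) + √130)² = ((-45 + 2) + √130)² = (-43 + √130)²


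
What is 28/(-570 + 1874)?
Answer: 7/326 ≈ 0.021472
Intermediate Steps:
28/(-570 + 1874) = 28/1304 = (1/1304)*28 = 7/326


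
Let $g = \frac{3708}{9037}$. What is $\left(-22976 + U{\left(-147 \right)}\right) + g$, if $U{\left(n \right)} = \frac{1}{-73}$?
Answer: $- \frac{15157028529}{659701} \approx -22976.0$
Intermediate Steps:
$g = \frac{3708}{9037}$ ($g = 3708 \cdot \frac{1}{9037} = \frac{3708}{9037} \approx 0.41031$)
$U{\left(n \right)} = - \frac{1}{73}$
$\left(-22976 + U{\left(-147 \right)}\right) + g = \left(-22976 - \frac{1}{73}\right) + \frac{3708}{9037} = - \frac{1677249}{73} + \frac{3708}{9037} = - \frac{15157028529}{659701}$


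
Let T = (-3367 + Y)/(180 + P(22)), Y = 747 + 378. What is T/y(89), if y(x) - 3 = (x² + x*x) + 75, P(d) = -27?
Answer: -1121/1217880 ≈ -0.00092045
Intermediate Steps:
Y = 1125
y(x) = 78 + 2*x² (y(x) = 3 + ((x² + x*x) + 75) = 3 + ((x² + x²) + 75) = 3 + (2*x² + 75) = 3 + (75 + 2*x²) = 78 + 2*x²)
T = -2242/153 (T = (-3367 + 1125)/(180 - 27) = -2242/153 ≈ -14.654)
T/y(89) = -2242/(153*(78 + 2*89²)) = -2242/(153*(78 + 2*7921)) = -2242/(153*(78 + 15842)) = -2242/153/15920 = -2242/153*1/15920 = -1121/1217880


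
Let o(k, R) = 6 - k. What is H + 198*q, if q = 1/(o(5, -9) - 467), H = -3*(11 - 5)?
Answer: -4293/233 ≈ -18.425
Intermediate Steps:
H = -18 (H = -3*6 = -18)
q = -1/466 (q = 1/((6 - 1*5) - 467) = 1/((6 - 5) - 467) = 1/(1 - 467) = 1/(-466) = -1/466 ≈ -0.0021459)
H + 198*q = -18 + 198*(-1/466) = -18 - 99/233 = -4293/233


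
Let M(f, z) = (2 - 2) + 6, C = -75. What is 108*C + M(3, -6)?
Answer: -8094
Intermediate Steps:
M(f, z) = 6 (M(f, z) = 0 + 6 = 6)
108*C + M(3, -6) = 108*(-75) + 6 = -8100 + 6 = -8094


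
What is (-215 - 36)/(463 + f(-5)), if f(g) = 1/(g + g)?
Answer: -2510/4629 ≈ -0.54223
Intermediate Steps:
f(g) = 1/(2*g)
(-215 - 36)/(463 + f(-5)) = (-215 - 36)/(463 + (1/2)/(-5)) = -251/(463 + (1/2)*(-1/5)) = -251/(463 - 1/10) = -251/4629/10 = -251*10/4629 = -2510/4629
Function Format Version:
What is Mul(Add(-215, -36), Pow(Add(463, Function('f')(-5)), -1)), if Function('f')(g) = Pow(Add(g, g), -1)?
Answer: Rational(-2510, 4629) ≈ -0.54223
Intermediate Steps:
Function('f')(g) = Mul(Rational(1, 2), Pow(g, -1)) (Function('f')(g) = Pow(Mul(2, g), -1) = Mul(Rational(1, 2), Pow(g, -1)))
Mul(Add(-215, -36), Pow(Add(463, Function('f')(-5)), -1)) = Mul(Add(-215, -36), Pow(Add(463, Mul(Rational(1, 2), Pow(-5, -1))), -1)) = Mul(-251, Pow(Add(463, Mul(Rational(1, 2), Rational(-1, 5))), -1)) = Mul(-251, Pow(Add(463, Rational(-1, 10)), -1)) = Mul(-251, Pow(Rational(4629, 10), -1)) = Mul(-251, Rational(10, 4629)) = Rational(-2510, 4629)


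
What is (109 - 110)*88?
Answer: -88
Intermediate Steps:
(109 - 110)*88 = -1*88 = -88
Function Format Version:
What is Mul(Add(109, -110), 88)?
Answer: -88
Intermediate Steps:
Mul(Add(109, -110), 88) = Mul(-1, 88) = -88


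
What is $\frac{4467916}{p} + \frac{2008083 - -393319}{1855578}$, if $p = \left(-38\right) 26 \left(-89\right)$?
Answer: $\frac{55932412606}{1073451873} \approx 52.105$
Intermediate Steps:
$p = 87932$ ($p = \left(-988\right) \left(-89\right) = 87932$)
$\frac{4467916}{p} + \frac{2008083 - -393319}{1855578} = \frac{4467916}{87932} + \frac{2008083 - -393319}{1855578} = 4467916 \cdot \frac{1}{87932} + \left(2008083 + 393319\right) \frac{1}{1855578} = \frac{1116979}{21983} + 2401402 \cdot \frac{1}{1855578} = \frac{1116979}{21983} + \frac{1200701}{927789} = \frac{55932412606}{1073451873}$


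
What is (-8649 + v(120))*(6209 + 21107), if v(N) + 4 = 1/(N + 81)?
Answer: -47509407632/201 ≈ -2.3637e+8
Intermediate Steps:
v(N) = -4 + 1/(81 + N) (v(N) = -4 + 1/(N + 81) = -4 + 1/(81 + N))
(-8649 + v(120))*(6209 + 21107) = (-8649 + (-323 - 4*120)/(81 + 120))*(6209 + 21107) = (-8649 + (-323 - 480)/201)*27316 = (-8649 + (1/201)*(-803))*27316 = (-8649 - 803/201)*27316 = -1739252/201*27316 = -47509407632/201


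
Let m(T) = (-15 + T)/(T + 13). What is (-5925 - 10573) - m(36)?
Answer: -115489/7 ≈ -16498.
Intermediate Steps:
m(T) = (-15 + T)/(13 + T)
(-5925 - 10573) - m(36) = (-5925 - 10573) - (-15 + 36)/(13 + 36) = -16498 - 21/49 = -16498 - 1*3/7 = -16498 - 3/7 = -115489/7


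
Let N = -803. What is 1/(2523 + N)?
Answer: 1/1720 ≈ 0.00058139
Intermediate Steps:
1/(2523 + N) = 1/(2523 - 803) = 1/1720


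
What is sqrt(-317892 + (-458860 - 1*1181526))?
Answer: I*sqrt(1958278) ≈ 1399.4*I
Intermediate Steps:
sqrt(-317892 + (-458860 - 1*1181526)) = sqrt(-317892 + (-458860 - 1181526)) = sqrt(-317892 - 1640386) = sqrt(-1958278) = I*sqrt(1958278)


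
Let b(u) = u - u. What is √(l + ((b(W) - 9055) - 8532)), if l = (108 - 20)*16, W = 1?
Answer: I*√16179 ≈ 127.2*I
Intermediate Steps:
b(u) = 0
l = 1408 (l = 88*16 = 1408)
√(l + ((b(W) - 9055) - 8532)) = √(1408 + ((0 - 9055) - 8532)) = √(1408 + (-9055 - 8532)) = √(1408 - 17587) = √(-16179) = I*√16179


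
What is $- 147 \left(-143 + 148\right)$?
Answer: $-735$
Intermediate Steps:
$- 147 \left(-143 + 148\right) = \left(-147\right) 5 = -735$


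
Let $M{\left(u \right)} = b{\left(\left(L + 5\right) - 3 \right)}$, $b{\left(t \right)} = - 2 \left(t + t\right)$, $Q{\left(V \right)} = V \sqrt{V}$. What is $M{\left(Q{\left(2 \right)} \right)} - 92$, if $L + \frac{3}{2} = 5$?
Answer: $-114$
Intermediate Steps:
$L = \frac{7}{2}$ ($L = - \frac{3}{2} + 5 = \frac{7}{2} \approx 3.5$)
$Q{\left(V \right)} = V^{\frac{3}{2}}$
$b{\left(t \right)} = - 4 t$ ($b{\left(t \right)} = - 2 \cdot 2 t = - 4 t$)
$M{\left(u \right)} = -22$ ($M{\left(u \right)} = - 4 \left(\left(\frac{7}{2} + 5\right) - 3\right) = - 4 \left(\frac{17}{2} - 3\right) = \left(-4\right) \frac{11}{2} = -22$)
$M{\left(Q{\left(2 \right)} \right)} - 92 = -22 - 92 = -114$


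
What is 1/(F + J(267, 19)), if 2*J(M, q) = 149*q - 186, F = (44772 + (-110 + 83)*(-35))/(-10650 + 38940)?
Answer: 4715/6243207 ≈ 0.00075522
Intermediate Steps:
F = 15239/9430 (F = (44772 - 27*(-35))/28290 = (44772 + 945)*(1/28290) = 45717*(1/28290) = 15239/9430 ≈ 1.6160)
J(M, q) = -93 + 149*q/2 (J(M, q) = (149*q - 186)/2 = (-186 + 149*q)/2 = -93 + 149*q/2)
1/(F + J(267, 19)) = 1/(15239/9430 + (-93 + (149/2)*19)) = 1/(15239/9430 + (-93 + 2831/2)) = 1/(15239/9430 + 2645/2) = 1/(6243207/4715) = 4715/6243207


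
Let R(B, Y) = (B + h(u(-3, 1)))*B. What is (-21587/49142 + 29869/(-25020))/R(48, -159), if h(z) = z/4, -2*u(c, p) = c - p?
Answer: -1003964569/1431176225760 ≈ -0.00070150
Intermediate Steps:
u(c, p) = p/2 - c/2 (u(c, p) = -(c - p)/2 = p/2 - c/2)
h(z) = z/4 (h(z) = z*(1/4) = z/4)
R(B, Y) = B*(1/2 + B) (R(B, Y) = (B + ((1/2)*1 - 1/2*(-3))/4)*B = (B + (1/2 + 3/2)/4)*B = (B + (1/4)*2)*B = (B + 1/2)*B = (1/2 + B)*B = B*(1/2 + B))
(-21587/49142 + 29869/(-25020))/R(48, -159) = (-21587/49142 + 29869/(-25020))/((48*(1/2 + 48))) = (-21587*1/49142 + 29869*(-1/25020))/((48*(97/2))) = (-21587/49142 - 29869/25020)/2328 = -1003964569/614766420*1/2328 = -1003964569/1431176225760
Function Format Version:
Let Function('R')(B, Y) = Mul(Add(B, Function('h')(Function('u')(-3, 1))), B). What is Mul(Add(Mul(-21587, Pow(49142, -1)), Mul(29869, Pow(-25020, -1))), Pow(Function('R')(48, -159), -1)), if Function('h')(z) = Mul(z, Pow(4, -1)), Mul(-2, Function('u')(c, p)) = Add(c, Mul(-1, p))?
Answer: Rational(-1003964569, 1431176225760) ≈ -0.00070150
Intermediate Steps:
Function('u')(c, p) = Add(Mul(Rational(1, 2), p), Mul(Rational(-1, 2), c)) (Function('u')(c, p) = Mul(Rational(-1, 2), Add(c, Mul(-1, p))) = Add(Mul(Rational(1, 2), p), Mul(Rational(-1, 2), c)))
Function('h')(z) = Mul(Rational(1, 4), z) (Function('h')(z) = Mul(z, Rational(1, 4)) = Mul(Rational(1, 4), z))
Function('R')(B, Y) = Mul(B, Add(Rational(1, 2), B)) (Function('R')(B, Y) = Mul(Add(B, Mul(Rational(1, 4), Add(Mul(Rational(1, 2), 1), Mul(Rational(-1, 2), -3)))), B) = Mul(Add(B, Mul(Rational(1, 4), Add(Rational(1, 2), Rational(3, 2)))), B) = Mul(Add(B, Mul(Rational(1, 4), 2)), B) = Mul(Add(B, Rational(1, 2)), B) = Mul(Add(Rational(1, 2), B), B) = Mul(B, Add(Rational(1, 2), B)))
Mul(Add(Mul(-21587, Pow(49142, -1)), Mul(29869, Pow(-25020, -1))), Pow(Function('R')(48, -159), -1)) = Mul(Add(Mul(-21587, Pow(49142, -1)), Mul(29869, Pow(-25020, -1))), Pow(Mul(48, Add(Rational(1, 2), 48)), -1)) = Mul(Add(Mul(-21587, Rational(1, 49142)), Mul(29869, Rational(-1, 25020))), Pow(Mul(48, Rational(97, 2)), -1)) = Mul(Add(Rational(-21587, 49142), Rational(-29869, 25020)), Pow(2328, -1)) = Mul(Rational(-1003964569, 614766420), Rational(1, 2328)) = Rational(-1003964569, 1431176225760)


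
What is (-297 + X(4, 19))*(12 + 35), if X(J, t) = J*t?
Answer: -10387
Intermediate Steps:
(-297 + X(4, 19))*(12 + 35) = (-297 + 4*19)*(12 + 35) = (-297 + 76)*47 = -221*47 = -10387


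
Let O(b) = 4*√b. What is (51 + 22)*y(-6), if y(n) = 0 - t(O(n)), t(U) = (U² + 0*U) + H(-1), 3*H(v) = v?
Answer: 21097/3 ≈ 7032.3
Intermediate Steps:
H(v) = v/3
t(U) = -⅓ + U² (t(U) = (U² + 0*U) + (⅓)*(-1) = (U² + 0) - ⅓ = U² - ⅓ = -⅓ + U²)
y(n) = ⅓ - 16*n (y(n) = 0 - (-⅓ + (4*√n)²) = 0 - (-⅓ + 16*n) = 0 + (⅓ - 16*n) = ⅓ - 16*n)
(51 + 22)*y(-6) = (51 + 22)*(⅓ - 16*(-6)) = 73*(⅓ + 96) = 73*(289/3) = 21097/3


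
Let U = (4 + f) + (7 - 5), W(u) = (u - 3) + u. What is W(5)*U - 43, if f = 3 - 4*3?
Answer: -64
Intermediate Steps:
W(u) = -3 + 2*u (W(u) = (-3 + u) + u = -3 + 2*u)
f = -9 (f = 3 - 12 = -9)
U = -3 (U = (4 - 9) + (7 - 5) = -5 + 2 = -3)
W(5)*U - 43 = (-3 + 2*5)*(-3) - 43 = (-3 + 10)*(-3) - 43 = 7*(-3) - 43 = -21 - 43 = -64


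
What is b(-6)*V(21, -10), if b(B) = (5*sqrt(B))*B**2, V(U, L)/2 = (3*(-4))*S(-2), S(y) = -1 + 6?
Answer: -21600*I*sqrt(6) ≈ -52909.0*I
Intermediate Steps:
S(y) = 5
V(U, L) = -120 (V(U, L) = 2*((3*(-4))*5) = 2*(-12*5) = 2*(-60) = -120)
b(B) = 5*B**(5/2)
b(-6)*V(21, -10) = (5*(-6)**(5/2))*(-120) = (5*(36*I*sqrt(6)))*(-120) = (180*I*sqrt(6))*(-120) = -21600*I*sqrt(6)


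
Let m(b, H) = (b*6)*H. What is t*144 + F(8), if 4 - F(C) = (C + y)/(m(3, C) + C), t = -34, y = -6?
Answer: -371793/76 ≈ -4892.0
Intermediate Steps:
m(b, H) = 6*H*b (m(b, H) = (6*b)*H = 6*H*b)
F(C) = 4 - (-6 + C)/(19*C) (F(C) = 4 - (C - 6)/(6*C*3 + C) = 4 - (-6 + C)/(18*C + C) = 4 - (-6 + C)/(19*C))
t*144 + F(8) = -34*144 + (3/19)*(2 + 25*8)/8 = -4896 + (3/19)*(1/8)*(2 + 200) = -4896 + (3/19)*(1/8)*202 = -4896 + 303/76 = -371793/76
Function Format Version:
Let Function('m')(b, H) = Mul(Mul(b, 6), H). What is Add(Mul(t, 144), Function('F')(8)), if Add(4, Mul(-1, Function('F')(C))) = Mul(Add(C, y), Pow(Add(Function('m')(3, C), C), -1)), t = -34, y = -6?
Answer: Rational(-371793, 76) ≈ -4892.0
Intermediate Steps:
Function('m')(b, H) = Mul(6, H, b) (Function('m')(b, H) = Mul(Mul(6, b), H) = Mul(6, H, b))
Function('F')(C) = Add(4, Mul(Rational(-1, 19), Pow(C, -1), Add(-6, C))) (Function('F')(C) = Add(4, Mul(-1, Mul(Add(C, -6), Pow(Add(Mul(6, C, 3), C), -1)))) = Add(4, Mul(-1, Mul(Add(-6, C), Pow(Add(Mul(18, C), C), -1)))) = Add(4, Mul(-1, Mul(Add(-6, C), Pow(Mul(19, C), -1)))) = Add(4, Mul(-1, Mul(Add(-6, C), Mul(Rational(1, 19), Pow(C, -1))))) = Add(4, Mul(-1, Mul(Rational(1, 19), Pow(C, -1), Add(-6, C)))) = Add(4, Mul(Rational(-1, 19), Pow(C, -1), Add(-6, C))))
Add(Mul(t, 144), Function('F')(8)) = Add(Mul(-34, 144), Mul(Rational(3, 19), Pow(8, -1), Add(2, Mul(25, 8)))) = Add(-4896, Mul(Rational(3, 19), Rational(1, 8), Add(2, 200))) = Add(-4896, Mul(Rational(3, 19), Rational(1, 8), 202)) = Add(-4896, Rational(303, 76)) = Rational(-371793, 76)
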